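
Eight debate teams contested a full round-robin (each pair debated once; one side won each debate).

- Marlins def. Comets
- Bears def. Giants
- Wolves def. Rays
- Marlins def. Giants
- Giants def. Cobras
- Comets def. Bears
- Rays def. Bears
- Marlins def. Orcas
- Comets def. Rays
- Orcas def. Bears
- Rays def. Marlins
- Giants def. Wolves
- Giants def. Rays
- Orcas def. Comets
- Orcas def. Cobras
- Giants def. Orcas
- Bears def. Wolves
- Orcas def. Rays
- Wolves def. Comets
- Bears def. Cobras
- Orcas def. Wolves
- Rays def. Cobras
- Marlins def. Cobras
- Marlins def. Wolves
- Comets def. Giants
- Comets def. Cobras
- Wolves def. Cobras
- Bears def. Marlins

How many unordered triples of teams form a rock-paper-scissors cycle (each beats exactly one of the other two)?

Win totals: Orcas 5, Cobras 0, Bears 4, Rays 3, Marlins 5, Comets 4, Giants 4, Wolves 3.
A team with w wins dominates both others in C(w,2) triples; summing gives 10 + 0 + 6 + 3 + 10 + 6 + 6 + 3 = 44 transitive triples.
Total triples C(8,3) = 56, so cyclic triples = 56 − 44 = 12.

12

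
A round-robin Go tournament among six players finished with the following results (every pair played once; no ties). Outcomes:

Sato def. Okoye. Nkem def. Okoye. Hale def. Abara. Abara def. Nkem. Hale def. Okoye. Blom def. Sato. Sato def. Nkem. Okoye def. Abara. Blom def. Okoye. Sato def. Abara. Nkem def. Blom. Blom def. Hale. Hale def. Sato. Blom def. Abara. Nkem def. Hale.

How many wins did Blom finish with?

4

Blom's results: beat Okoye, Abara, Hale, Sato; lost to Nkem.
That is 4 wins.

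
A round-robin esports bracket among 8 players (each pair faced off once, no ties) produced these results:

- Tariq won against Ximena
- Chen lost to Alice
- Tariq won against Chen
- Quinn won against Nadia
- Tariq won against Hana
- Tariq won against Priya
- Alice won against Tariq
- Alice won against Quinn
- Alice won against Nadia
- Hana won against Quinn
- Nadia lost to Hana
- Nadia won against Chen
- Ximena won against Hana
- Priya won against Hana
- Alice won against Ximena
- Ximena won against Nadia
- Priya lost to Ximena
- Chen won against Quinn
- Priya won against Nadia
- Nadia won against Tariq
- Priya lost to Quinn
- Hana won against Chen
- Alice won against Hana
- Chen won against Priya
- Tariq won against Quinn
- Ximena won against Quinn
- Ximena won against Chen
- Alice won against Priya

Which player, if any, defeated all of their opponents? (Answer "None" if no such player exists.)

Alice has 7 wins out of 7 opponents — a perfect record.

Alice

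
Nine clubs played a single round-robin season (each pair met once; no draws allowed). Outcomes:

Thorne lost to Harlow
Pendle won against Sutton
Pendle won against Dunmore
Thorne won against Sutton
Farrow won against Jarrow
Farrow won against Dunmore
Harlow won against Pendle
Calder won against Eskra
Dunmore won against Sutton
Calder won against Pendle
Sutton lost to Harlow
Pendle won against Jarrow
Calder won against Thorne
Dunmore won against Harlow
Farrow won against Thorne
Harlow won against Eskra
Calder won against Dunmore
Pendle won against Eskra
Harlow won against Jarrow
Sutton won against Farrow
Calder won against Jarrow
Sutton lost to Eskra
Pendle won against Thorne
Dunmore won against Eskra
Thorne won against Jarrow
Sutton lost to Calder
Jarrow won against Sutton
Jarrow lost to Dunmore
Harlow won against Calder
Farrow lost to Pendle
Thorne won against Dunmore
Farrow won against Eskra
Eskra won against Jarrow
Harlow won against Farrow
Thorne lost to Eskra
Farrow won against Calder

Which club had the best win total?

Win totals: Pendle 6, Harlow 7, Calder 6, Jarrow 1, Farrow 5, Sutton 1, Thorne 3, Dunmore 4, Eskra 3.
Harlow leads with 7 wins (next highest: 6).

Harlow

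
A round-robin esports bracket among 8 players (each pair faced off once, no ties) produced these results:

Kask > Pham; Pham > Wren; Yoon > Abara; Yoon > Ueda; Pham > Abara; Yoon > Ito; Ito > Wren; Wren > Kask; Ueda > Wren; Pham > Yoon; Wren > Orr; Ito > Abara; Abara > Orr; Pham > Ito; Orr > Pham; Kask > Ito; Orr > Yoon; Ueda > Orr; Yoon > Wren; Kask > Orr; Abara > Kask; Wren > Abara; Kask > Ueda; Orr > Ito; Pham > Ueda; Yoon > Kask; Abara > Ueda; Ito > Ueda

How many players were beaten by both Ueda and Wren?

Ueda beat: Wren, Orr.
Wren beat: Abara, Orr, Kask.
Both beat: Orr — 1.

1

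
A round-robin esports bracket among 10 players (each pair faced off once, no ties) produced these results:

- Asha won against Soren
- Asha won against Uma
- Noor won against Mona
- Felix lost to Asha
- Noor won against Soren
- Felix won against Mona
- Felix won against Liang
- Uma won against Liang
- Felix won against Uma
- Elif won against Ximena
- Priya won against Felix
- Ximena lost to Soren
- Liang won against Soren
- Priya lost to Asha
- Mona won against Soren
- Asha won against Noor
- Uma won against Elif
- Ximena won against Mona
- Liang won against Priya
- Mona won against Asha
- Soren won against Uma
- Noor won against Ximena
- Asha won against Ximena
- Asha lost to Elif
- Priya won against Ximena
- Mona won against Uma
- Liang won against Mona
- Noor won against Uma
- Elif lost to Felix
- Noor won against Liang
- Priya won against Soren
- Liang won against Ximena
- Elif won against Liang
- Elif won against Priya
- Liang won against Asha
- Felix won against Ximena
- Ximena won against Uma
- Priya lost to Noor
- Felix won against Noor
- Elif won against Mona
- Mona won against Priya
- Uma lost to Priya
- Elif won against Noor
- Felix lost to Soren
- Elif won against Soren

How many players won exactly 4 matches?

Win totals: Ximena 2, Noor 6, Felix 6, Liang 5, Asha 6, Priya 4, Soren 3, Uma 2, Mona 4, Elif 7.
Exactly 4: Priya, Mona — 2 players.

2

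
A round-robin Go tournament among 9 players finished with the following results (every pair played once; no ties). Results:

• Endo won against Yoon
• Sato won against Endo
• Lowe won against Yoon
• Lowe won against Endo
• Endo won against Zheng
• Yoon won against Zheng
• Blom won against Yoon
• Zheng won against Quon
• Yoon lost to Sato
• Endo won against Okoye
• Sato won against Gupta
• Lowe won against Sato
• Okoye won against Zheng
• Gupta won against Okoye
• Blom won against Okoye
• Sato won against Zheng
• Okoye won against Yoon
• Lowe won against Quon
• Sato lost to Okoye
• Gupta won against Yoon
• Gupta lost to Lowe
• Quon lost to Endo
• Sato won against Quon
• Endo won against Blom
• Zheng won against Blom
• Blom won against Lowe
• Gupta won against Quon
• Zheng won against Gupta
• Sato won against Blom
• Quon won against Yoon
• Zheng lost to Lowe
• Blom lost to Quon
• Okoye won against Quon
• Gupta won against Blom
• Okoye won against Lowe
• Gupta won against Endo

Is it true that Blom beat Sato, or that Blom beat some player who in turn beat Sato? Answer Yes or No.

Blom did not beat Sato directly.
Blom beat Lowe, Yoon, Okoye. Of those, Lowe beat Sato.

Yes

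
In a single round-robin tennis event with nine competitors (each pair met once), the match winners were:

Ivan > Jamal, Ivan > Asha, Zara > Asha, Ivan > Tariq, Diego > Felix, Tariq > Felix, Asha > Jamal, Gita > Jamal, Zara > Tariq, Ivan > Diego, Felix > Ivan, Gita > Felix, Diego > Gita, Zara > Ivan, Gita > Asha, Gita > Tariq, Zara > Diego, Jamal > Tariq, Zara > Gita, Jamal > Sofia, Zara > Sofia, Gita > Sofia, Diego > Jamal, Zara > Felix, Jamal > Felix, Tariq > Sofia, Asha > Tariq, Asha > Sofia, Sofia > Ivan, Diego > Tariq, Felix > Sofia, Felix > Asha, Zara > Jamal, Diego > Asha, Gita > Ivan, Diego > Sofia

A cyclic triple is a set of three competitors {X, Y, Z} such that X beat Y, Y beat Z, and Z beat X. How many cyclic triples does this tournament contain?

10

Win totals: Ivan 4, Gita 6, Tariq 2, Diego 6, Zara 8, Sofia 1, Jamal 3, Asha 3, Felix 3.
A competitor with w wins dominates both others in C(w,2) triples; summing gives 6 + 15 + 1 + 15 + 28 + 0 + 3 + 3 + 3 = 74 transitive triples.
Total triples C(9,3) = 84, so cyclic triples = 84 − 74 = 10.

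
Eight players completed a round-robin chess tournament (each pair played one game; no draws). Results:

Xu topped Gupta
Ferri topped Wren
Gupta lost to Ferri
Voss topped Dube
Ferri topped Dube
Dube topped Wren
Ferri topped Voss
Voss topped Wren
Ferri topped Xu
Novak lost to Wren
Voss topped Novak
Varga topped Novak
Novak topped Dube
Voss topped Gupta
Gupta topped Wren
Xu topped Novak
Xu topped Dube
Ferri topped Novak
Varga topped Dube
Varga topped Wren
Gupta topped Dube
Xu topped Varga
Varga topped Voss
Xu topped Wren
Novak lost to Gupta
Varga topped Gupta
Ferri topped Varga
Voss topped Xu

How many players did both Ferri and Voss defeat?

5

Ferri beat: Varga, Gupta, Wren, Dube, Xu, Voss, Novak.
Voss beat: Gupta, Wren, Dube, Xu, Novak.
Both beat: Gupta, Wren, Dube, Xu, Novak — 5.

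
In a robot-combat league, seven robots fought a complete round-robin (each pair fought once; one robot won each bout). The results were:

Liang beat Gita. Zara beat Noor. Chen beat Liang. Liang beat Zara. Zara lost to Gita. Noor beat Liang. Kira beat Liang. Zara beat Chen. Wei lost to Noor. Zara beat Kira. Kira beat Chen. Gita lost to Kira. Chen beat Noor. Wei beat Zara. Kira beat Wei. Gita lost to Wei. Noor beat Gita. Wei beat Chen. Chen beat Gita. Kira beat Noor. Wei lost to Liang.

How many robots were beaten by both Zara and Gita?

Zara beat: Chen, Kira, Noor.
Gita beat: Zara.
No one was beaten by both.

0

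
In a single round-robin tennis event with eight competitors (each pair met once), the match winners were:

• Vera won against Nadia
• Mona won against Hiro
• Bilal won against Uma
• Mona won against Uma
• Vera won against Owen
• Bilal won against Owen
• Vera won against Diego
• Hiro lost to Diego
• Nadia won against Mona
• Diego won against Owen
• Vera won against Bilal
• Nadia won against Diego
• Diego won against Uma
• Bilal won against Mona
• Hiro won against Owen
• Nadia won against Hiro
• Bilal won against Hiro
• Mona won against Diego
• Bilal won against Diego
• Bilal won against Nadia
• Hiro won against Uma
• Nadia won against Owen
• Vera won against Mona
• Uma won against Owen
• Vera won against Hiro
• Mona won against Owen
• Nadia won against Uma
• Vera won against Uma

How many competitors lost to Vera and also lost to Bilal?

Vera beat: Uma, Mona, Owen, Hiro, Diego, Bilal, Nadia.
Bilal beat: Uma, Mona, Owen, Hiro, Diego, Nadia.
Both beat: Uma, Mona, Owen, Hiro, Diego, Nadia — 6.

6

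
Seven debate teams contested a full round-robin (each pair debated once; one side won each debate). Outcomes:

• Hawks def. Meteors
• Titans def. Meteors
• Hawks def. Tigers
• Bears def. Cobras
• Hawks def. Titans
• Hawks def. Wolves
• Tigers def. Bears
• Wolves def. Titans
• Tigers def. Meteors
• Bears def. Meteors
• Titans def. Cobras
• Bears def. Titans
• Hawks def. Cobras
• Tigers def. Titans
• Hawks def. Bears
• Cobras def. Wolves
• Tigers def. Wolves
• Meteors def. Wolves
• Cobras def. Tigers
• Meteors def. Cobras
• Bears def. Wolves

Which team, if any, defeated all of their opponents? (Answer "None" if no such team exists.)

Hawks

Hawks has 6 wins out of 6 opponents — a perfect record.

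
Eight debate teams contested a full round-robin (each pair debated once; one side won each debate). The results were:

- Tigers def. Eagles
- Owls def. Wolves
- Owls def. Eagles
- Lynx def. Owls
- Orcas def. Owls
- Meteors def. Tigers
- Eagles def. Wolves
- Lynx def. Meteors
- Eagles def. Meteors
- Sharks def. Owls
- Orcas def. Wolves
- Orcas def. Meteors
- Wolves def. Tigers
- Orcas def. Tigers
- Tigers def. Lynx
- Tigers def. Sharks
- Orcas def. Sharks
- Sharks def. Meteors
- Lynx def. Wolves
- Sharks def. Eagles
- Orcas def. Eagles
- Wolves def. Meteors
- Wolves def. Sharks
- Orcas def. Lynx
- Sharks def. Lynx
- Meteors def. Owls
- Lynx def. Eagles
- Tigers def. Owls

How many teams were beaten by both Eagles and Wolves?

1

Eagles beat: Meteors, Wolves.
Wolves beat: Tigers, Meteors, Sharks.
Both beat: Meteors — 1.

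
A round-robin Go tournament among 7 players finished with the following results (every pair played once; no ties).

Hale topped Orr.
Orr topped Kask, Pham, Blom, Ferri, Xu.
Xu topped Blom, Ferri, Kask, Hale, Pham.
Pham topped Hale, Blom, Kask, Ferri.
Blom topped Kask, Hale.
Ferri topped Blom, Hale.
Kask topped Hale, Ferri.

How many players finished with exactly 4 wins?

Win totals: Blom 2, Hale 1, Orr 5, Ferri 2, Xu 5, Pham 4, Kask 2.
Exactly 4: Pham — 1 player.

1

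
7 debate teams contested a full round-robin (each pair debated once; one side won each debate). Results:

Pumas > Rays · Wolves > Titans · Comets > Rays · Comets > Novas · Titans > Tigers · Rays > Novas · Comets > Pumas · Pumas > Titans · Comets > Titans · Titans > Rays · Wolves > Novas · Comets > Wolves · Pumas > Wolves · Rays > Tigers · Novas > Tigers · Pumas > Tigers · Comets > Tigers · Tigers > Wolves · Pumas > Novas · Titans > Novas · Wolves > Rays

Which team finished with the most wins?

Comets

Win totals: Pumas 5, Wolves 3, Novas 1, Tigers 1, Titans 3, Rays 2, Comets 6.
Comets leads with 6 wins (next highest: 5).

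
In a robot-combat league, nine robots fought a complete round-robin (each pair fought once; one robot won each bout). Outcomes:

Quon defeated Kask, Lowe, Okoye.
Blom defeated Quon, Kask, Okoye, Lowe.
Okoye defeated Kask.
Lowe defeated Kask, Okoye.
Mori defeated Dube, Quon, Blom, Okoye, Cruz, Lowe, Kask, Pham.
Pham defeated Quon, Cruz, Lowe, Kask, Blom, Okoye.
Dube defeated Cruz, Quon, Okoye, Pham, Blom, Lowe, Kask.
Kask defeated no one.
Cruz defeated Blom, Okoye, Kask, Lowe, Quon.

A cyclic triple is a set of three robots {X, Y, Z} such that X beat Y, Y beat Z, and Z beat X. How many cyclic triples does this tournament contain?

0

Win totals: Pham 6, Mori 8, Okoye 1, Lowe 2, Cruz 5, Dube 7, Blom 4, Kask 0, Quon 3.
A robot with w wins dominates both others in C(w,2) triples; summing gives 15 + 28 + 0 + 1 + 10 + 21 + 6 + 0 + 3 = 84 transitive triples.
Total triples C(9,3) = 84, so cyclic triples = 84 − 84 = 0.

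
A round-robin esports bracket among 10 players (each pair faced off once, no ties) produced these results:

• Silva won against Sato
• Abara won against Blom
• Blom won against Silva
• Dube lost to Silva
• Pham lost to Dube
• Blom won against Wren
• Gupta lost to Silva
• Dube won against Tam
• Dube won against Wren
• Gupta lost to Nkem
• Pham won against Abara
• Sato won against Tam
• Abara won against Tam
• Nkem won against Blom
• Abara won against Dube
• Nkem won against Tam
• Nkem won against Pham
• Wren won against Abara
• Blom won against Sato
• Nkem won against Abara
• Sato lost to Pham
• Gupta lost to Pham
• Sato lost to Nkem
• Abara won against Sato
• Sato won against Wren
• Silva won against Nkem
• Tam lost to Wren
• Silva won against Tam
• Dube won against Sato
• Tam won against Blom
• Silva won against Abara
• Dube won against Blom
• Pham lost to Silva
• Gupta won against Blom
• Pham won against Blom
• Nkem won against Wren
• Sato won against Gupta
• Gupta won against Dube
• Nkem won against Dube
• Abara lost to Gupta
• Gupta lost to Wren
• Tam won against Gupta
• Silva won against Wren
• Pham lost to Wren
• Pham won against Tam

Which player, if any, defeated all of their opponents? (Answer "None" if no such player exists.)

Highest win total is Silva with 8 (out of 9 possible).
Silva lost to Blom, so no player went undefeated.

None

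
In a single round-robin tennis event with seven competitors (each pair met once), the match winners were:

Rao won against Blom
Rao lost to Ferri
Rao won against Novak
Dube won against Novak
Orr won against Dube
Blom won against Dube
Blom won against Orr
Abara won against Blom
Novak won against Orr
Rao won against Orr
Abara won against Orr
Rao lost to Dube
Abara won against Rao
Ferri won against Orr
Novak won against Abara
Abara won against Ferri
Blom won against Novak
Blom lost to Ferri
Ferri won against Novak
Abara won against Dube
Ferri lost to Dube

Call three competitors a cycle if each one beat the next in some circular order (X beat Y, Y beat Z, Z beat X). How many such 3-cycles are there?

9

Win totals: Novak 2, Abara 5, Dube 3, Orr 1, Rao 3, Ferri 4, Blom 3.
A competitor with w wins dominates both others in C(w,2) triples; summing gives 1 + 10 + 3 + 0 + 3 + 6 + 3 = 26 transitive triples.
Total triples C(7,3) = 35, so cyclic triples = 35 − 26 = 9.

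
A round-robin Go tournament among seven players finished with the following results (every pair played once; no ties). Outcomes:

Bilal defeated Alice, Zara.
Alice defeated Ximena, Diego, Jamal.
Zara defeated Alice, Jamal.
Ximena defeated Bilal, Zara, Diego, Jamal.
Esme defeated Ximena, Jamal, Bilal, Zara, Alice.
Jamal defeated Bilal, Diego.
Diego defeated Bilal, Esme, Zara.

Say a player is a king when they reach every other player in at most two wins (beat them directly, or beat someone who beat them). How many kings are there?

Zara cannot reach Esme in two steps.
Esme reaches everyone (king).
Jamal cannot reach Ximena in two steps.
Ximena reaches everyone (king).
Diego reaches everyone (king).
Alice reaches everyone (king).
Bilal cannot reach Esme in two steps.
Kings: Esme, Ximena, Diego, Alice — 4.

4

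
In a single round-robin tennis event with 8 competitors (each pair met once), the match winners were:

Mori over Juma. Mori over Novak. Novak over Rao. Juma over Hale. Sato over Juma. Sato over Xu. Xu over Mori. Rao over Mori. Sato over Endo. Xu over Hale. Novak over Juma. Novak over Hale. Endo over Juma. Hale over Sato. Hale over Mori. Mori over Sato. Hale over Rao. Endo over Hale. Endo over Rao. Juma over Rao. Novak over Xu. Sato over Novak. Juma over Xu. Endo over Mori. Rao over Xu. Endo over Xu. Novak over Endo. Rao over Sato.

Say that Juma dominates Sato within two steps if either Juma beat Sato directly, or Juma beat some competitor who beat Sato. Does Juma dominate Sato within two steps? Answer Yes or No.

Yes

Juma did not beat Sato directly.
Juma beat Xu, Hale, Rao. Of those, Hale beat Sato.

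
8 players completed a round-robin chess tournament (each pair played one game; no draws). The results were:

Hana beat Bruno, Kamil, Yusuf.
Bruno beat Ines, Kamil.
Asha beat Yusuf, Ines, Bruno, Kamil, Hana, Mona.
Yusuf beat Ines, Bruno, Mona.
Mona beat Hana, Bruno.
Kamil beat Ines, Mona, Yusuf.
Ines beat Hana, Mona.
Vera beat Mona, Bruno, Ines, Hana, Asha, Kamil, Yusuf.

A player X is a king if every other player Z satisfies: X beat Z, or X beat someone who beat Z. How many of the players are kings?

1

Asha cannot reach Vera in two steps.
Kamil cannot reach Asha, Vera in two steps.
Vera reaches everyone (king).
Hana cannot reach Asha, Vera in two steps.
Bruno cannot reach Asha, Vera in two steps.
Mona cannot reach Asha, Vera in two steps.
Ines cannot reach Asha, Vera in two steps.
Yusuf cannot reach Asha, Vera in two steps.
Kings: Vera — 1.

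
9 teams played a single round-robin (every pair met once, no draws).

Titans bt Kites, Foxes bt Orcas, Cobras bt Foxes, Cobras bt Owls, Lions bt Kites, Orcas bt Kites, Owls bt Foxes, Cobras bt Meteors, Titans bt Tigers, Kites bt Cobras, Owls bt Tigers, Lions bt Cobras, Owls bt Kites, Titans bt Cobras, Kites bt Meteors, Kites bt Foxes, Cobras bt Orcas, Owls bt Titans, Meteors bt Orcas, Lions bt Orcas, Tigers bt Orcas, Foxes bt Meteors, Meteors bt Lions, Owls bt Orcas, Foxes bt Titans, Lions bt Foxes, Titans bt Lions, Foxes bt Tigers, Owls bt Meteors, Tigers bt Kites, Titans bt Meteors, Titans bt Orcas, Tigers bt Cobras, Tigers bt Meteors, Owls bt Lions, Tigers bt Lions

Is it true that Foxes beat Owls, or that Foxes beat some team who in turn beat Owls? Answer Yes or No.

No

Foxes did not beat Owls directly.
Foxes beat Tigers, Titans, Meteors, Orcas, but each of them lost to Owls. No two-step path.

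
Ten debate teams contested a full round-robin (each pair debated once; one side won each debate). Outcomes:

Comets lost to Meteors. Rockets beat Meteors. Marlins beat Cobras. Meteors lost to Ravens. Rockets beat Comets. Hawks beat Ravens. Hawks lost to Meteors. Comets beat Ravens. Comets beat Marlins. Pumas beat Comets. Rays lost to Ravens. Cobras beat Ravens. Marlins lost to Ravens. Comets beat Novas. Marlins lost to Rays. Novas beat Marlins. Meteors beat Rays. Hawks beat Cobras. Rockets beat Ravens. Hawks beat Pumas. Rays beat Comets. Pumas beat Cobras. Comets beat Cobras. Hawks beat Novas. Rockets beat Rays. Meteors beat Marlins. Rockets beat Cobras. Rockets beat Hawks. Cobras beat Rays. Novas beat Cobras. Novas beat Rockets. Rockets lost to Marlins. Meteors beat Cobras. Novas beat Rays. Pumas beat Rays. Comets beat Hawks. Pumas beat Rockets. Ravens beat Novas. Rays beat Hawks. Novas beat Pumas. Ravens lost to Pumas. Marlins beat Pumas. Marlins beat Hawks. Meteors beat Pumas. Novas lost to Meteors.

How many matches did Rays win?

Rays' results: beat Marlins, Hawks, Comets; lost to Ravens, Meteors, Cobras, Rockets, Pumas, Novas.
That is 3 wins.

3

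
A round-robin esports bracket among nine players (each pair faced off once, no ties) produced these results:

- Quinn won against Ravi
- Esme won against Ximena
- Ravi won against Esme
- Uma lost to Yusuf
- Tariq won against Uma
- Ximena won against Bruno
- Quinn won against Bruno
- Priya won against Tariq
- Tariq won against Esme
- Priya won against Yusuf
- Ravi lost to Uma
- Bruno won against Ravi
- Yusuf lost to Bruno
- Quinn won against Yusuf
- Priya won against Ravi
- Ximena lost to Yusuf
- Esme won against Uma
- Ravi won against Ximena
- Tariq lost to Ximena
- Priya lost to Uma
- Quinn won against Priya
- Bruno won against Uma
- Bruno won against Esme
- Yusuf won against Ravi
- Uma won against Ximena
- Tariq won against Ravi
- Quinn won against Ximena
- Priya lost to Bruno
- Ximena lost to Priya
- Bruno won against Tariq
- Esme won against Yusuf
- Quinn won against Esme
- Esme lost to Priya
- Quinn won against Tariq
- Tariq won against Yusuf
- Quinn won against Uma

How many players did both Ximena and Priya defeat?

1

Ximena beat: Tariq, Bruno.
Priya beat: Esme, Yusuf, Tariq, Ravi, Ximena.
Both beat: Tariq — 1.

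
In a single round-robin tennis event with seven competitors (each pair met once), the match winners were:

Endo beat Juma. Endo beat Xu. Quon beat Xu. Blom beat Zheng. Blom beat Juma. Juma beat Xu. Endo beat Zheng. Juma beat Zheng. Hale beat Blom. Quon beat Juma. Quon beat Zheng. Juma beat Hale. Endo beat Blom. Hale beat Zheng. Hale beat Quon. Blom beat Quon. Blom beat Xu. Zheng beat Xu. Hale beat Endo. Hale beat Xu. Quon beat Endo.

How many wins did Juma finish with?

Juma's results: beat Xu, Zheng, Hale; lost to Blom, Endo, Quon.
That is 3 wins.

3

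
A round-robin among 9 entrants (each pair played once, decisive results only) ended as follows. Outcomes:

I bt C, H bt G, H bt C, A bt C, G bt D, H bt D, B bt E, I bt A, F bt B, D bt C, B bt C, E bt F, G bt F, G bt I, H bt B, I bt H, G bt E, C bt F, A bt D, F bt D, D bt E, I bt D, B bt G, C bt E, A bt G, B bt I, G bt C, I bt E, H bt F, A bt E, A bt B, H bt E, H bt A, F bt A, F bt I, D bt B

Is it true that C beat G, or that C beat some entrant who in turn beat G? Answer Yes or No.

No

C did not beat G directly.
C beat E, F, but each of them lost to G. No two-step path.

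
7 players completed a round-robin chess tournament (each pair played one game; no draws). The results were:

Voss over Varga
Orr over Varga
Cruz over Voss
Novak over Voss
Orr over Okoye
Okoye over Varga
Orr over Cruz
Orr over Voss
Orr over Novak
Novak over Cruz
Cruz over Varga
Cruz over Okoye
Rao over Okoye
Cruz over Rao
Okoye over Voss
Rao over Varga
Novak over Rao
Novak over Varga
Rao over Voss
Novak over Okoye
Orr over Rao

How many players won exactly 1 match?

Win totals: Voss 1, Okoye 2, Cruz 4, Rao 3, Novak 5, Orr 6, Varga 0.
Exactly 1: Voss — 1 player.

1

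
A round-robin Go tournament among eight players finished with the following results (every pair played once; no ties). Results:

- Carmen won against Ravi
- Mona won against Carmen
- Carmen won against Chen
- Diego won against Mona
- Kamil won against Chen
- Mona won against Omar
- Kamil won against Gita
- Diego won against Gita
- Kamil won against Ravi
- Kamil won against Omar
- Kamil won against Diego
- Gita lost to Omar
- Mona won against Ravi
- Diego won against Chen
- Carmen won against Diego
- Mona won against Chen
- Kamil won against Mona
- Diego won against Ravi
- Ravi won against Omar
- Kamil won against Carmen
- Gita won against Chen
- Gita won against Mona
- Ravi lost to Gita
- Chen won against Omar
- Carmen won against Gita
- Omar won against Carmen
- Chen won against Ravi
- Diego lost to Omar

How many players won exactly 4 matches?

Win totals: Carmen 4, Gita 3, Omar 3, Mona 4, Diego 4, Ravi 1, Chen 2, Kamil 7.
Exactly 4: Carmen, Mona, Diego — 3 players.

3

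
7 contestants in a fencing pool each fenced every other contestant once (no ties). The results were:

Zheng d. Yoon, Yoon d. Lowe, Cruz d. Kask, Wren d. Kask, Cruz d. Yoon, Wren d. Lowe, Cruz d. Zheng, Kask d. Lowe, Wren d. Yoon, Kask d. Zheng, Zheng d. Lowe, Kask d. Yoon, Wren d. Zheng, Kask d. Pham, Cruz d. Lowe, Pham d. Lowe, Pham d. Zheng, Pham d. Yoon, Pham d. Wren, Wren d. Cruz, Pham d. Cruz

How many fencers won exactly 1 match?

1

Win totals: Lowe 0, Yoon 1, Pham 5, Kask 4, Zheng 2, Cruz 4, Wren 5.
Exactly 1: Yoon — 1 fencer.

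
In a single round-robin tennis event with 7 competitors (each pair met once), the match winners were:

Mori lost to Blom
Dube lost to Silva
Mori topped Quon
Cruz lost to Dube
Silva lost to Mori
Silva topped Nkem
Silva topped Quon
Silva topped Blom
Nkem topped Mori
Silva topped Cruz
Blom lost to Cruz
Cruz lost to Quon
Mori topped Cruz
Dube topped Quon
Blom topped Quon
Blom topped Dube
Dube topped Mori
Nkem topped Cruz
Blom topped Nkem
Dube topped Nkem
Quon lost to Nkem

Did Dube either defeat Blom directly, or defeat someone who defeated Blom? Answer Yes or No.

Dube did not beat Blom directly.
Dube beat Cruz, Nkem, Quon, Mori. Of those, Cruz beat Blom.

Yes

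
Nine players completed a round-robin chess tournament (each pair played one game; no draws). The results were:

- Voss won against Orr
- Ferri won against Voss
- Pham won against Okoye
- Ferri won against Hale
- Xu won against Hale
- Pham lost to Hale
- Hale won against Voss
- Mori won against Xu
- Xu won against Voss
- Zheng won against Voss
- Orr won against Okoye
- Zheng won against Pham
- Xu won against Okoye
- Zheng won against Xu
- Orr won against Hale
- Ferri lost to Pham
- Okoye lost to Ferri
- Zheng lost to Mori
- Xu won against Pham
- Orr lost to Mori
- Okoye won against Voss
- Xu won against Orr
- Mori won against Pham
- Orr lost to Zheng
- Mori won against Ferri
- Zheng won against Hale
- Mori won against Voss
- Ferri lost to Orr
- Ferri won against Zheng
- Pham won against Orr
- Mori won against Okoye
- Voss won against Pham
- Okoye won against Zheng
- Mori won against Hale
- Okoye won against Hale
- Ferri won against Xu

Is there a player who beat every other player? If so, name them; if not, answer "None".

Mori has 8 wins out of 8 opponents — a perfect record.

Mori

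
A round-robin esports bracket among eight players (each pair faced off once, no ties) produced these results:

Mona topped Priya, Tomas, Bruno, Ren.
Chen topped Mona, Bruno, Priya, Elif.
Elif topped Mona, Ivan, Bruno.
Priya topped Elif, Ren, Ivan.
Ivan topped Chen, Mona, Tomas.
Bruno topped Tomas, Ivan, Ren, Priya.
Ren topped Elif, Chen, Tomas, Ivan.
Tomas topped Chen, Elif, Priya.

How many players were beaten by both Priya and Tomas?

1

Priya beat: Ivan, Elif, Ren.
Tomas beat: Elif, Chen, Priya.
Both beat: Elif — 1.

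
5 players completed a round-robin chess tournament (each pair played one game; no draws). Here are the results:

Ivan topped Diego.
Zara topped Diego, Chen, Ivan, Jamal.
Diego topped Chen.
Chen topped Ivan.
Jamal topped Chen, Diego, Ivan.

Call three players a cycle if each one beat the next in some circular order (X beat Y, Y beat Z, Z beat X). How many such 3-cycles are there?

Of the C(5,3) = 10 triples, the cyclic ones are: {Chen, Ivan, Diego}.
That is 1.

1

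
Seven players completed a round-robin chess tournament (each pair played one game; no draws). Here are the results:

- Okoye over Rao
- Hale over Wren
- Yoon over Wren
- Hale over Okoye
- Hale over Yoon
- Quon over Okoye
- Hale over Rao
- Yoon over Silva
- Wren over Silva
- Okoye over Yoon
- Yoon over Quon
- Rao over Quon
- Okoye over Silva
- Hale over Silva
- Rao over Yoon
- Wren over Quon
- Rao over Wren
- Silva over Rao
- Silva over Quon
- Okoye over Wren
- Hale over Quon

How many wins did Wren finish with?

2

Wren's results: beat Silva, Quon; lost to Okoye, Hale, Rao, Yoon.
That is 2 wins.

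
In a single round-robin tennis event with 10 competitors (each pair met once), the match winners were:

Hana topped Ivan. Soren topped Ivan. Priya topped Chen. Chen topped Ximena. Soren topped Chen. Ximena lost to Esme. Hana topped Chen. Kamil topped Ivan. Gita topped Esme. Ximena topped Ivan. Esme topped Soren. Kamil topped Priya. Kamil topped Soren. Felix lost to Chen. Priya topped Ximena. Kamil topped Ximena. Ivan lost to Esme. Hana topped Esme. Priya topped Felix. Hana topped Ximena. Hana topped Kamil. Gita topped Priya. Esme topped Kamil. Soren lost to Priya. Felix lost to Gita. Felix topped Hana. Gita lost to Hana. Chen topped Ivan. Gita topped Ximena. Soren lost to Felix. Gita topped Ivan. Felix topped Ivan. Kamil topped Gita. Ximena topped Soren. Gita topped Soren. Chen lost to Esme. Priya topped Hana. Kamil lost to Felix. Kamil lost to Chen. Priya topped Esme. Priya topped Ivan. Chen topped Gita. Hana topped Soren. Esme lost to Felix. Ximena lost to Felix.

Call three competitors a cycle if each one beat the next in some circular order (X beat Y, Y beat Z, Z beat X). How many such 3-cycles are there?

Win totals: Esme 5, Felix 6, Hana 7, Priya 7, Kamil 5, Ivan 0, Chen 5, Ximena 2, Soren 2, Gita 6.
A competitor with w wins dominates both others in C(w,2) triples; summing gives 10 + 15 + 21 + 21 + 10 + 0 + 10 + 1 + 1 + 15 = 104 transitive triples.
Total triples C(10,3) = 120, so cyclic triples = 120 − 104 = 16.

16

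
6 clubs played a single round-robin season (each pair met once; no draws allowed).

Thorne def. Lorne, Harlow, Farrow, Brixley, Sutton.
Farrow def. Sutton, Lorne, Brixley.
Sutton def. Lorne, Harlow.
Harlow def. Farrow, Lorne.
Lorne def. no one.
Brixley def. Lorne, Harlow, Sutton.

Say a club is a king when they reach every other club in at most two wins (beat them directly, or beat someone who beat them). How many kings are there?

Brixley cannot reach Thorne in two steps.
Lorne cannot reach Brixley, Farrow, Harlow, Thorne, Sutton in two steps.
Farrow cannot reach Thorne in two steps.
Harlow cannot reach Thorne in two steps.
Thorne reaches everyone (king).
Sutton cannot reach Brixley, Thorne in two steps.
Kings: Thorne — 1.

1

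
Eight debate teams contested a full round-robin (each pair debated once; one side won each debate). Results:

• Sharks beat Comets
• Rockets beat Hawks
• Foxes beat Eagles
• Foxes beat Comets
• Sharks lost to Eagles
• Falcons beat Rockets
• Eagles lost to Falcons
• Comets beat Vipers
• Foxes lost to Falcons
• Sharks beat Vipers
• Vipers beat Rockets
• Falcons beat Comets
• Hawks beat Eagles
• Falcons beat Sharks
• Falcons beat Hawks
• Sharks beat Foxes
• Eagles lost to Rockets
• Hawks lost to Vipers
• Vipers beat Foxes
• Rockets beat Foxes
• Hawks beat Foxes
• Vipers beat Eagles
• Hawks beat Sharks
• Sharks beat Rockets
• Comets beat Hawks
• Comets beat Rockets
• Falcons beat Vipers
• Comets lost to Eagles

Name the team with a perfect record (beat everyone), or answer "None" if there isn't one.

Falcons

Falcons has 7 wins out of 7 opponents — a perfect record.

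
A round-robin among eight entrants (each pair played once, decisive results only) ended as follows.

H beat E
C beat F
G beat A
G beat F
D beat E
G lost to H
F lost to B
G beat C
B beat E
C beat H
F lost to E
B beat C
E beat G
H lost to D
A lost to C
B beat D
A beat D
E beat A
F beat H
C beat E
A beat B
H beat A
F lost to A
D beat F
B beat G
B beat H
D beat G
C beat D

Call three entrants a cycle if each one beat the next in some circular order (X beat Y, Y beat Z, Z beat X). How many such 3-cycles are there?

Win totals: A 3, B 6, C 5, D 4, E 3, F 1, G 3, H 3.
An entrant with w wins dominates both others in C(w,2) triples; summing gives 3 + 15 + 10 + 6 + 3 + 0 + 3 + 3 = 43 transitive triples.
Total triples C(8,3) = 56, so cyclic triples = 56 − 43 = 13.

13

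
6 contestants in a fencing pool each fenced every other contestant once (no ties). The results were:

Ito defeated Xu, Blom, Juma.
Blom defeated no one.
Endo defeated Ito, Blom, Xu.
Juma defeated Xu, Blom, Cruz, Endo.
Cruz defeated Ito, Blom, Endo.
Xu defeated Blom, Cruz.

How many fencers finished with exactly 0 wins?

Win totals: Ito 3, Juma 4, Endo 3, Xu 2, Cruz 3, Blom 0.
Exactly 0: Blom — 1 fencer.

1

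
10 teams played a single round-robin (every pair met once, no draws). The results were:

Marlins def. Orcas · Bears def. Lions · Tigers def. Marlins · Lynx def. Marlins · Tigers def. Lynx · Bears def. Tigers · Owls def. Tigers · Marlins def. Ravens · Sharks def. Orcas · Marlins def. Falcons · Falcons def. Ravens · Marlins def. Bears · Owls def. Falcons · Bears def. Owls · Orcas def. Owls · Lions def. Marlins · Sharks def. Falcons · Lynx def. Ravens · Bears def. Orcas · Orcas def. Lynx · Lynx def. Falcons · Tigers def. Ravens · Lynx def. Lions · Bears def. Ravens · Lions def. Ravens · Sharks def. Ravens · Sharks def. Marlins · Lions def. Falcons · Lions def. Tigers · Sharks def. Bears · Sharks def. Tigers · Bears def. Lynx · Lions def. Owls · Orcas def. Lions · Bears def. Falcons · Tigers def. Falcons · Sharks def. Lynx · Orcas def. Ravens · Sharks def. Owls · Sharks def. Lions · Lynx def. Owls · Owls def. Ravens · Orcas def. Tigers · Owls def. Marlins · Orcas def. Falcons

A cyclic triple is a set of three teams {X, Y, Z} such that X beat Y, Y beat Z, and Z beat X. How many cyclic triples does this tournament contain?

10

Win totals: Tigers 4, Owls 4, Bears 7, Marlins 4, Sharks 9, Lynx 5, Lions 5, Ravens 0, Orcas 6, Falcons 1.
A team with w wins dominates both others in C(w,2) triples; summing gives 6 + 6 + 21 + 6 + 36 + 10 + 10 + 0 + 15 + 0 = 110 transitive triples.
Total triples C(10,3) = 120, so cyclic triples = 120 − 110 = 10.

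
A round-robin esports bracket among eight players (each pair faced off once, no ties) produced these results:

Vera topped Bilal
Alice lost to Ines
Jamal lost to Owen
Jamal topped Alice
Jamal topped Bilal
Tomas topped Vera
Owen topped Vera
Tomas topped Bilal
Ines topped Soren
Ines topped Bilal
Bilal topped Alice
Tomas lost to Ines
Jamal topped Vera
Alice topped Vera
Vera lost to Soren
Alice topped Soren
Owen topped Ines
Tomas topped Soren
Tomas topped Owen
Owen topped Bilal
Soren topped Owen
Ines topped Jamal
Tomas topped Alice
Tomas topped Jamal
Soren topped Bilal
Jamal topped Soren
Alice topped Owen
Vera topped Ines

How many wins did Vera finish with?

Vera's results: beat Ines, Bilal; lost to Owen, Alice, Tomas, Soren, Jamal.
That is 2 wins.

2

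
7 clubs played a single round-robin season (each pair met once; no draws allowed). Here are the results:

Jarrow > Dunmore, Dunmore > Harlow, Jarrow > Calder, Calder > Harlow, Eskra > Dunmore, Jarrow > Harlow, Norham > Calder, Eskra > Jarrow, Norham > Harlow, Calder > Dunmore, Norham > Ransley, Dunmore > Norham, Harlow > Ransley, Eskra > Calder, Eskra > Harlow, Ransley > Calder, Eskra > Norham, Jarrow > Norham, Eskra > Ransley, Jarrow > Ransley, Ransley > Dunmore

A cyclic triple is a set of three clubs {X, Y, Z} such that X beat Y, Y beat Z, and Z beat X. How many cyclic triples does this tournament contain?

4

Win totals: Ransley 2, Norham 3, Dunmore 2, Calder 2, Jarrow 5, Harlow 1, Eskra 6.
A club with w wins dominates both others in C(w,2) triples; summing gives 1 + 3 + 1 + 1 + 10 + 0 + 15 = 31 transitive triples.
Total triples C(7,3) = 35, so cyclic triples = 35 − 31 = 4.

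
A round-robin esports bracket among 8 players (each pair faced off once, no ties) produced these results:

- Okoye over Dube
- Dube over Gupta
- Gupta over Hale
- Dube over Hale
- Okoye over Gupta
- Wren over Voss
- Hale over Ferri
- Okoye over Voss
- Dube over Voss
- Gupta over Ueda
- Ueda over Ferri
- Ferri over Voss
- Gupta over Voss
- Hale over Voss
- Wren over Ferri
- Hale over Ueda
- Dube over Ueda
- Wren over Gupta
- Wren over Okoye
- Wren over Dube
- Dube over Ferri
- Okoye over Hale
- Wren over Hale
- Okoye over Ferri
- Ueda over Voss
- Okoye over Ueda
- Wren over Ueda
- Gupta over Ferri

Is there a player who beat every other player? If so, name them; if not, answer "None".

Wren

Wren has 7 wins out of 7 opponents — a perfect record.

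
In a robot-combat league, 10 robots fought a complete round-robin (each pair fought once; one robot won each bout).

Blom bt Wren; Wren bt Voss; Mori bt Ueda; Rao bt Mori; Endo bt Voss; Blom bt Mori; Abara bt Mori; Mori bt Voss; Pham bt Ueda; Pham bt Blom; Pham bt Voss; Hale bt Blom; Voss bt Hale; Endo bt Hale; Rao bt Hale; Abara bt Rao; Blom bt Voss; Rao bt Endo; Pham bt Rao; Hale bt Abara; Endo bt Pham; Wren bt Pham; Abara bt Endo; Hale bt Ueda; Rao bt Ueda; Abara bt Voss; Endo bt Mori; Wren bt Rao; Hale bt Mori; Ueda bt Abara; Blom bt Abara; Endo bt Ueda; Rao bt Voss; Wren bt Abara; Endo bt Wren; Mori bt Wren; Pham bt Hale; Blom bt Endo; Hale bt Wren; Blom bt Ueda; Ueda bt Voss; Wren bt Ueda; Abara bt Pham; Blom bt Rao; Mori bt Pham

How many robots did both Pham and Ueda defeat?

1

Pham beat: Blom, Hale, Voss, Ueda, Rao.
Ueda beat: Voss, Abara.
Both beat: Voss — 1.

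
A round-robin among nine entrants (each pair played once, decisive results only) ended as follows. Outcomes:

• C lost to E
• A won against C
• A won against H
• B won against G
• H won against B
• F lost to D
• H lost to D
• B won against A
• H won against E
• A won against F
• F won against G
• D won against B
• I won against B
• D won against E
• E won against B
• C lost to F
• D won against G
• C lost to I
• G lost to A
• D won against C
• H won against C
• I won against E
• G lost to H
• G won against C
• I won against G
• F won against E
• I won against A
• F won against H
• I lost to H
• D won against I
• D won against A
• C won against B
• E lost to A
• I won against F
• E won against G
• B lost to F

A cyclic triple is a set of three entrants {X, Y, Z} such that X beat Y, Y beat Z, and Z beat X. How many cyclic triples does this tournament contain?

Win totals: A 5, B 2, C 1, D 8, E 3, F 5, G 1, H 5, I 6.
An entrant with w wins dominates both others in C(w,2) triples; summing gives 10 + 1 + 0 + 28 + 3 + 10 + 0 + 10 + 15 = 77 transitive triples.
Total triples C(9,3) = 84, so cyclic triples = 84 − 77 = 7.

7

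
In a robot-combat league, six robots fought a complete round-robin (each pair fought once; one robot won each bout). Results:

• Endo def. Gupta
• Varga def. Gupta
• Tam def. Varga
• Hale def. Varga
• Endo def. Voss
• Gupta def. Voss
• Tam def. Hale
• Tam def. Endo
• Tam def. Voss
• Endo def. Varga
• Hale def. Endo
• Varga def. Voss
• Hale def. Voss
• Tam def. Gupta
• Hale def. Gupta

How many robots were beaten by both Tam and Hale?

4

Tam beat: Gupta, Varga, Endo, Voss, Hale.
Hale beat: Gupta, Varga, Endo, Voss.
Both beat: Gupta, Varga, Endo, Voss — 4.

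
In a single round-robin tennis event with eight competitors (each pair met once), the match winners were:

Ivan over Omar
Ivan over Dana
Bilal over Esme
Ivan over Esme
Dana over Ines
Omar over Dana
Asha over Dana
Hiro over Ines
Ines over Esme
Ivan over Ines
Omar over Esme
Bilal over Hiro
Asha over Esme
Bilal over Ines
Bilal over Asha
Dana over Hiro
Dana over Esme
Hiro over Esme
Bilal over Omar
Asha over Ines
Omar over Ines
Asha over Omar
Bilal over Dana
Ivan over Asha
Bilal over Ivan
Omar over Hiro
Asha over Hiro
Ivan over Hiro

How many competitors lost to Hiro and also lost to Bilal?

Hiro beat: Ines, Esme.
Bilal beat: Ivan, Hiro, Ines, Omar, Dana, Esme, Asha.
Both beat: Ines, Esme — 2.

2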